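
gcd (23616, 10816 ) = 64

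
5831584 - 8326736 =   -  2495152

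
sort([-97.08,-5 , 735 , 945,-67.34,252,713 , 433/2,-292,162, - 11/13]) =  [  -  292,-97.08, - 67.34, - 5, - 11/13, 162 , 433/2 , 252,713 , 735,945 ]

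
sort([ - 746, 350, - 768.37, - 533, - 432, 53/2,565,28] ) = [ - 768.37, - 746, - 533, - 432,53/2,28, 350  ,  565]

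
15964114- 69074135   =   - 53110021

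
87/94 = 87/94 = 0.93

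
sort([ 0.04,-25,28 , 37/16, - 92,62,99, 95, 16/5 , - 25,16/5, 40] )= [ - 92, - 25, -25, 0.04, 37/16, 16/5 , 16/5,28 , 40,62,95,99] 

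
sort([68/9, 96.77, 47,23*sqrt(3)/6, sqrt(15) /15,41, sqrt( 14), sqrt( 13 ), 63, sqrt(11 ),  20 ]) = [ sqrt( 15 ) /15, sqrt(11), sqrt( 13), sqrt(14),23*sqrt(3)/6, 68/9, 20,41, 47, 63, 96.77 ]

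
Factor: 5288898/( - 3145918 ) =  - 3^1 * 17^( - 1) * 67^( - 1)*109^1*1381^(  -  1 )*8087^1 = - 2644449/1572959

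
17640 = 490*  36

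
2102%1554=548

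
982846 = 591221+391625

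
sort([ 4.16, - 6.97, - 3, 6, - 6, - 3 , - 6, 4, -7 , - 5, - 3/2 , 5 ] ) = [ - 7, - 6.97, - 6, - 6, - 5,-3, - 3, - 3/2,  4 , 4.16, 5,6 ]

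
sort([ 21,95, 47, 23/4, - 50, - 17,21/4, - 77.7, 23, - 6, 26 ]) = [ - 77.7, - 50, - 17,- 6,  21/4, 23/4 , 21,23, 26,47, 95 ] 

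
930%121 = 83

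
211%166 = 45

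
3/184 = 3/184 = 0.02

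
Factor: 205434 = 2^1 * 3^2*101^1*113^1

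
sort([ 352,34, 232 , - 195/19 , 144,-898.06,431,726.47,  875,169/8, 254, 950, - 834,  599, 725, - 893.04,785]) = [ - 898.06 , - 893.04,-834,  -  195/19,169/8,  34,144, 232, 254, 352,431,599,725, 726.47, 785,  875,950 ]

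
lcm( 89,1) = 89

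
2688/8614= 1344/4307 = 0.31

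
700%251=198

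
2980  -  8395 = -5415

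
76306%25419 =49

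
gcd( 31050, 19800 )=450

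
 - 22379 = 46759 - 69138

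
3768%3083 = 685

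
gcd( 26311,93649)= 1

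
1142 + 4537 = 5679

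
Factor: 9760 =2^5*5^1 * 61^1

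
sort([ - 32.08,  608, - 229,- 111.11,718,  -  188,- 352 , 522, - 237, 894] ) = [  -  352,-237,-229,-188, - 111.11, - 32.08, 522, 608,718, 894 ]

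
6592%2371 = 1850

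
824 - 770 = 54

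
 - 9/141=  - 3/47 = - 0.06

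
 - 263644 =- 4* 65911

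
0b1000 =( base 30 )8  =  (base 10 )8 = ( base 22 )8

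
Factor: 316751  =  89^1 * 3559^1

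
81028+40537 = 121565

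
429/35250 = 143/11750 = 0.01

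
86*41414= 3561604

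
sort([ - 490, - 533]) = [ - 533, - 490 ] 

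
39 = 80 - 41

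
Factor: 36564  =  2^2*3^1 * 11^1*277^1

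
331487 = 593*559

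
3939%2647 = 1292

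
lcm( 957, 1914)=1914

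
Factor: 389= 389^1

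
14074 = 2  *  7037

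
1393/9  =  154  +  7/9  =  154.78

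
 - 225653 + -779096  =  -1004749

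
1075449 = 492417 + 583032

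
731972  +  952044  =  1684016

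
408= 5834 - 5426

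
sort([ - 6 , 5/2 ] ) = [ -6, 5/2]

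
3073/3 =3073/3 = 1024.33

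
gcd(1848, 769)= 1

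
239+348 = 587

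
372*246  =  91512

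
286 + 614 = 900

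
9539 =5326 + 4213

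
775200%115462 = 82428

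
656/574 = 8/7 = 1.14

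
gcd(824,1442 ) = 206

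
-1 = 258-259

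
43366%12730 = 5176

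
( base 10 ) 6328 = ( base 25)A33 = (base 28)820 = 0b1100010111000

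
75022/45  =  1667 + 7/45 = 1667.16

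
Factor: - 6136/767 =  - 2^3 = - 8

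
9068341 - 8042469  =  1025872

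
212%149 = 63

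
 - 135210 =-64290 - 70920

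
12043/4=12043/4 = 3010.75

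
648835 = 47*13805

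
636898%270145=96608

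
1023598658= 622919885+400678773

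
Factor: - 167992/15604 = -506/47 = - 2^1 * 11^1*23^1* 47^( - 1)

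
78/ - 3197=-78/3197 =- 0.02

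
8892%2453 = 1533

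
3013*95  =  286235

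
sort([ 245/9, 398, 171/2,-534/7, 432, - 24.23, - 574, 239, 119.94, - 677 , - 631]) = [-677, - 631, - 574, - 534/7, - 24.23,245/9,  171/2,119.94,239, 398, 432]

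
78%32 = 14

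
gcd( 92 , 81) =1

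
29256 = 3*9752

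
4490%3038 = 1452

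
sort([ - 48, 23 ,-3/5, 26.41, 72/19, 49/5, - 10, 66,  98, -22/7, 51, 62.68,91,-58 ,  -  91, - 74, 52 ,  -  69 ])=[ - 91, - 74, - 69, - 58,-48, - 10, - 22/7,-3/5, 72/19, 49/5, 23,26.41,51,  52,62.68, 66,91, 98] 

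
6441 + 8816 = 15257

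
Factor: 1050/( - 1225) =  - 6/7 = -2^1 * 3^1  *7^ ( - 1)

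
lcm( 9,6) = 18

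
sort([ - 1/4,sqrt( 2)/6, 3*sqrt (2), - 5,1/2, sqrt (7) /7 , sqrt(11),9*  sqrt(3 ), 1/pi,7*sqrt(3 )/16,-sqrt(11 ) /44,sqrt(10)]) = [ -5,  -  1/4,-sqrt(11) /44,sqrt( 2) /6,  1/pi, sqrt(7)/7,  1/2, 7*sqrt(3) /16 , sqrt(10), sqrt( 11 ), 3*sqrt(2),9 * sqrt(3) ]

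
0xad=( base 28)65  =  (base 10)173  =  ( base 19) 92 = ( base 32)5d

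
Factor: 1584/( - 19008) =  - 2^( - 2)*3^( - 1 ) = - 1/12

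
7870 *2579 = 20296730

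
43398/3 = 14466 = 14466.00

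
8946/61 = 8946/61 = 146.66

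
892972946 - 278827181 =614145765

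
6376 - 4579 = 1797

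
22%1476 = 22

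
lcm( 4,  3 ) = 12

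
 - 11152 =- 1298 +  - 9854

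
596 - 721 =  - 125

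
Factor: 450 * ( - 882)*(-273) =108353700= 2^2*3^5 * 5^2* 7^3 *13^1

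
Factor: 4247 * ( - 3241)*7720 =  - 106262148440 = - 2^3 *5^1 * 7^1*31^1*137^1*193^1*463^1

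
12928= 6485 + 6443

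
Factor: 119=7^1*17^1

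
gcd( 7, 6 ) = 1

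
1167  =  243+924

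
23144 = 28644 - 5500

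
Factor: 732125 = 5^3*5857^1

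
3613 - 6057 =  - 2444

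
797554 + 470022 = 1267576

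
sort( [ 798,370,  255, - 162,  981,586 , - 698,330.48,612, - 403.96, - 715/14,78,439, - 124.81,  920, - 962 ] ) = [ - 962, - 698 , - 403.96, - 162, - 124.81,-715/14,78, 255,330.48,370, 439,586, 612,798, 920,981] 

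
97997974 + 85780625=183778599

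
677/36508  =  677/36508 = 0.02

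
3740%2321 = 1419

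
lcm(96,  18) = 288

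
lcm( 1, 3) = 3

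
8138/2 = 4069 = 4069.00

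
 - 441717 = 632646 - 1074363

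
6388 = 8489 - 2101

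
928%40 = 8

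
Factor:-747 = -3^2* 83^1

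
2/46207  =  2/46207 = 0.00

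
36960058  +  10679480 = 47639538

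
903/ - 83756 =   -  1+82853/83756 = - 0.01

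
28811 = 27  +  28784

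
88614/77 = 1150+64/77 = 1150.83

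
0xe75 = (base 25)5N1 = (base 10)3701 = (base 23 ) 6ML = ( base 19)a4f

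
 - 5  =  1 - 6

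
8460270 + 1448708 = 9908978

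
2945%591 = 581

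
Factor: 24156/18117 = 4/3 = 2^2*3^( - 1 ) 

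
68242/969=70+ 412/969 = 70.43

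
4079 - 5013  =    -  934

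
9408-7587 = 1821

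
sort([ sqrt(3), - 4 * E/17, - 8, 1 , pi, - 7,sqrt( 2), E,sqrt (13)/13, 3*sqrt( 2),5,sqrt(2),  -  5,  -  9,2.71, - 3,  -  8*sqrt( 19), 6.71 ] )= [-8*sqrt ( 19), - 9,  -  8, - 7 , - 5, - 3,-4*E/17, sqrt (13) /13, 1,sqrt ( 2),sqrt(  2 ),  sqrt (3), 2.71, E, pi, 3*sqrt(2), 5,6.71 ] 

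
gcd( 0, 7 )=7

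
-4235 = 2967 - 7202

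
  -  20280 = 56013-76293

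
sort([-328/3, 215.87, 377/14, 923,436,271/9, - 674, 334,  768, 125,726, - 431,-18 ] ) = [ - 674,  -  431 , - 328/3,  -  18, 377/14,271/9,125, 215.87,334 , 436,726, 768 , 923 ] 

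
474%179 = 116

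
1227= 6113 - 4886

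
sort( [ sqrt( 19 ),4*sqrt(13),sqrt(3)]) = [ sqrt( 3),sqrt( 19 ),4*sqrt( 13)]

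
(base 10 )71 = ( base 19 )3e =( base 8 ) 107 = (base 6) 155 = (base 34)23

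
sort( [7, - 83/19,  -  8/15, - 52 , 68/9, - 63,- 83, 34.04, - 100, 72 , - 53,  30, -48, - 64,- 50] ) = [ - 100, - 83, - 64,-63, - 53,-52, - 50, - 48, - 83/19, - 8/15, 7,68/9,30, 34.04, 72]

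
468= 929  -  461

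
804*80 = 64320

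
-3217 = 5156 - 8373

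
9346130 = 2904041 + 6442089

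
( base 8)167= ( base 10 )119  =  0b1110111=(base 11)a9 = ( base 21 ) 5E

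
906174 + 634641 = 1540815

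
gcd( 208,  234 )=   26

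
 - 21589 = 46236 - 67825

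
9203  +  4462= 13665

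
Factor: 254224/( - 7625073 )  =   - 2^4*3^( - 1)*97^( - 1 )* 15889^1*26203^( - 1) 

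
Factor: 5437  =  5437^1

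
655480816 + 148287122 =803767938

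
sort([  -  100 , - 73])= [ - 100, - 73 ] 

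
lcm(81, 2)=162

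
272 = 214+58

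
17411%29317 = 17411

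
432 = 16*27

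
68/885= 68/885= 0.08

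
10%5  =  0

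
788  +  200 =988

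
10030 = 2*5015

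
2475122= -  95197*( - 26 )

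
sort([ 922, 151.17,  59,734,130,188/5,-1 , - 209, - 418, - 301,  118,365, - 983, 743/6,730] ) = [ - 983, - 418, - 301, - 209, - 1, 188/5, 59, 118 , 743/6, 130,  151.17,365,730,  734,  922]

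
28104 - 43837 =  - 15733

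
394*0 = 0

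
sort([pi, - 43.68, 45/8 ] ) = [-43.68,pi, 45/8]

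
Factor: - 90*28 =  - 2^3 * 3^2*5^1*7^1 = - 2520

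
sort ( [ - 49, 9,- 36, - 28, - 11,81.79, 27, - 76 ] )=[ - 76, - 49,-36,  -  28 , - 11,9,27,81.79]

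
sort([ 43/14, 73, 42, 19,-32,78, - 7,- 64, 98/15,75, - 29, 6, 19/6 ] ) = [ - 64, - 32,-29, - 7, 43/14,19/6, 6, 98/15, 19, 42,  73, 75, 78 ] 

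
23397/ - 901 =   -  23397/901= - 25.97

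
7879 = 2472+5407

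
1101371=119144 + 982227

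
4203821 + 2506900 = 6710721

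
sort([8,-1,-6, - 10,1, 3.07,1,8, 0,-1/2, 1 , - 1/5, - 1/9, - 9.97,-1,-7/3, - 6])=[ -10, - 9.97,-6, - 6, - 7/3, - 1, - 1, - 1/2,  -  1/5,-1/9 , 0, 1,  1,1 , 3.07,8, 8 ] 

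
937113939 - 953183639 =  - 16069700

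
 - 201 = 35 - 236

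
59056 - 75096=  - 16040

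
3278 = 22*149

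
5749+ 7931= 13680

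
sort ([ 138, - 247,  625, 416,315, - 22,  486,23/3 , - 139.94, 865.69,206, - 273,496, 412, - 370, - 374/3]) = [ - 370, - 273, - 247, - 139.94, - 374/3,-22, 23/3,138,206,315,412,  416,486,496,625,865.69 ] 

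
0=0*84693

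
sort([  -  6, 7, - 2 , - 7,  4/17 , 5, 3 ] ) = [-7,-6 ,- 2, 4/17, 3 , 5,7 ] 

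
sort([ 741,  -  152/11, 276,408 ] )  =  [ - 152/11,  276,  408, 741]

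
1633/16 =1633/16 =102.06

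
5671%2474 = 723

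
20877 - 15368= 5509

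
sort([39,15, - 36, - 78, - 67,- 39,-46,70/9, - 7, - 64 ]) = [  -  78, - 67, - 64,-46, - 39,  -  36 , - 7,70/9, 15, 39 ]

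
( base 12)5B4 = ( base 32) qo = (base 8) 1530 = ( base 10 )856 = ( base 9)1151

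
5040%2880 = 2160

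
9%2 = 1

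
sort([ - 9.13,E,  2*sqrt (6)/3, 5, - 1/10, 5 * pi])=[ - 9.13 , - 1/10, 2 * sqrt( 6)/3, E, 5,5 *pi]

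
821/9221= 821/9221= 0.09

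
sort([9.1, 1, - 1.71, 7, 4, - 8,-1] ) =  [ - 8 , - 1.71, - 1,1,4,7,9.1]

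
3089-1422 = 1667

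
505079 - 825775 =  - 320696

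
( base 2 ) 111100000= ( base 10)480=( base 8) 740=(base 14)264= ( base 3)122210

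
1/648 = 1/648 = 0.00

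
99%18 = 9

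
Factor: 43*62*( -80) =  - 213280 = - 2^5*5^1*31^1*43^1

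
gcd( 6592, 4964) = 4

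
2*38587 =77174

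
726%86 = 38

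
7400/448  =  925/56 = 16.52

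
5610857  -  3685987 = 1924870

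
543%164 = 51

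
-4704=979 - 5683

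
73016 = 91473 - 18457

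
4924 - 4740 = 184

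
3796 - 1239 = 2557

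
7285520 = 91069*80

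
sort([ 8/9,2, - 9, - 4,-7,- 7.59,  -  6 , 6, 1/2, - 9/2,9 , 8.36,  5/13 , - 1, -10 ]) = [ - 10,-9, - 7.59,-7,-6, - 9/2,-4,  -  1,5/13, 1/2, 8/9 , 2, 6,8.36, 9]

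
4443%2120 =203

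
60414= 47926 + 12488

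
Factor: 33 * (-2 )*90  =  - 2^2 * 3^3 *5^1*11^1 = - 5940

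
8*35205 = 281640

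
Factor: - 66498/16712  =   - 2^( - 2)*3^1*2089^ (-1)*11083^1 = -33249/8356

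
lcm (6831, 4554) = 13662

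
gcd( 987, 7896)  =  987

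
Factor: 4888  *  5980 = 29230240 =2^5*5^1*13^2*23^1 * 47^1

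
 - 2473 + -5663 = -8136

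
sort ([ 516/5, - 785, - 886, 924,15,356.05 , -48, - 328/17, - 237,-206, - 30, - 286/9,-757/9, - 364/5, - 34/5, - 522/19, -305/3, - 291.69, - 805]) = [ - 886,-805, - 785,-291.69, - 237, - 206, - 305/3, - 757/9, - 364/5, - 48, - 286/9, - 30,  -  522/19, - 328/17,-34/5,15, 516/5, 356.05, 924] 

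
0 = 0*57293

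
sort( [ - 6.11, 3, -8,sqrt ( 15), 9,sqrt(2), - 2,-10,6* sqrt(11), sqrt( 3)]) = [-10,-8, - 6.11, - 2, sqrt(2),  sqrt( 3),3, sqrt (15), 9,6*sqrt ( 11)]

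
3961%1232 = 265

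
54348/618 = 87 + 97/103= 87.94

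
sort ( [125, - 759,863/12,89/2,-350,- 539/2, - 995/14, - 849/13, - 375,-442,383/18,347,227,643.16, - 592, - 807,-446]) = [ - 807, - 759, - 592, - 446, - 442, - 375, - 350, - 539/2, - 995/14, - 849/13, 383/18, 89/2,863/12, 125,227 , 347,643.16]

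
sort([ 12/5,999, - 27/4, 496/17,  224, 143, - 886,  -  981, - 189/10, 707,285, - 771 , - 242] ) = [ - 981, - 886,- 771, - 242, - 189/10, - 27/4, 12/5,496/17,143, 224  ,  285, 707, 999]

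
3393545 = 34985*97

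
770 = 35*22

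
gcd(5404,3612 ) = 28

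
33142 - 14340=18802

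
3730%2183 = 1547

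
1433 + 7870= 9303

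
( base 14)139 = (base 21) BG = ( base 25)9M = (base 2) 11110111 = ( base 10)247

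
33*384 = 12672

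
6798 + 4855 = 11653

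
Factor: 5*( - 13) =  - 5^1*13^1   =  - 65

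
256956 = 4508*57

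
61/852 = 61/852 = 0.07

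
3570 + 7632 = 11202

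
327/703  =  327/703 = 0.47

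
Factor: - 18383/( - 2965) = 31/5 = 5^( - 1)*31^1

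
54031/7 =54031/7= 7718.71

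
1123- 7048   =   - 5925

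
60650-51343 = 9307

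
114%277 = 114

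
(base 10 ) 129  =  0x81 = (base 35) 3o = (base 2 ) 10000001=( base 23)5e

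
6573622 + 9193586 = 15767208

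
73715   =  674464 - 600749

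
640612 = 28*22879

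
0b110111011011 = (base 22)775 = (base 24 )63J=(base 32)3ER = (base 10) 3547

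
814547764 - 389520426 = 425027338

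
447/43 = 447/43 = 10.40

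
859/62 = 859/62 = 13.85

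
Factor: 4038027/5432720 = 2^( - 4)*3^1*5^ (  -  1)*7^1*17^1 * 59^( - 1 )*1151^(-1 )*11311^1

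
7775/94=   7775/94= 82.71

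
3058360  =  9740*314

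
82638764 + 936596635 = 1019235399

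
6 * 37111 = 222666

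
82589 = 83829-1240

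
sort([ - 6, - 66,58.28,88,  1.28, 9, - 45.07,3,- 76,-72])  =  [ - 76,-72, - 66,-45.07, -6,1.28,3, 9 , 58.28 , 88]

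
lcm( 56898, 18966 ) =56898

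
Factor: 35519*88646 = 2^1*11^1*127^1 * 349^1*3229^1 = 3148617274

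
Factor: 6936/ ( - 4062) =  - 1156/677 = - 2^2 * 17^2 * 677^( - 1 )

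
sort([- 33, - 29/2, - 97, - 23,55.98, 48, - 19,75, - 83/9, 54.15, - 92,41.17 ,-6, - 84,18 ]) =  [ -97, - 92, - 84, - 33,- 23, - 19,  -  29/2, - 83/9, - 6,18, 41.17, 48,54.15,55.98,75]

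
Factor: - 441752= -2^3 * 55219^1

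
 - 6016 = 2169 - 8185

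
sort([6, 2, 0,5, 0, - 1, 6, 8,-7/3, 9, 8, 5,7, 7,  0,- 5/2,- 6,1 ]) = [-6, - 5/2, - 7/3, - 1, 0,0, 0 , 1, 2, 5, 5,6,6, 7, 7,8,  8,9 ] 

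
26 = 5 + 21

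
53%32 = 21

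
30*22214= 666420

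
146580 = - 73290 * ( - 2) 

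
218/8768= 109/4384 = 0.02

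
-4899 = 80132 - 85031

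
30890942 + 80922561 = 111813503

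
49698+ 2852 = 52550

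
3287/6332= 3287/6332 = 0.52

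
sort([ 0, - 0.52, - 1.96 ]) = [ - 1.96 , - 0.52,0 ] 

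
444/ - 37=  - 12 + 0/1=- 12.00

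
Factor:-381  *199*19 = - 3^1*19^1*127^1*199^1  =  - 1440561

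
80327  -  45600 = 34727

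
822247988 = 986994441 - 164746453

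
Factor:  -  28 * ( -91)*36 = 91728= 2^4*3^2*7^2*13^1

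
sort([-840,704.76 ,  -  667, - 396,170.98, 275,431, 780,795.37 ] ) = [ - 840,-667, - 396,170.98,275,  431 , 704.76,780,795.37 ] 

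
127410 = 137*930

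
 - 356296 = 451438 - 807734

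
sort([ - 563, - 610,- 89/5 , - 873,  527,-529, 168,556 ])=[-873,-610, - 563, - 529,  -  89/5,168, 527, 556 ] 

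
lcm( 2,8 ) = 8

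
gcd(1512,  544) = 8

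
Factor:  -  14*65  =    -  910= -  2^1*5^1*7^1*13^1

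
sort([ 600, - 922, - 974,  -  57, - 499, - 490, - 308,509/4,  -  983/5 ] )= [-974, - 922, - 499, - 490, - 308, - 983/5,-57, 509/4,600] 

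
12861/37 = 12861/37 = 347.59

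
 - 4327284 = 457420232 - 461747516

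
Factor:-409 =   -  409^1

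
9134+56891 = 66025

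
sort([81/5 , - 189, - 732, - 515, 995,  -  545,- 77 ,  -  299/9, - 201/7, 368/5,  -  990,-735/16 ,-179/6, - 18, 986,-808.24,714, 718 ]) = [ - 990, - 808.24, - 732,-545,-515, - 189, - 77,-735/16,- 299/9 ,  -  179/6,-201/7, - 18,81/5,368/5,714, 718,986, 995 ] 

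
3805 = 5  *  761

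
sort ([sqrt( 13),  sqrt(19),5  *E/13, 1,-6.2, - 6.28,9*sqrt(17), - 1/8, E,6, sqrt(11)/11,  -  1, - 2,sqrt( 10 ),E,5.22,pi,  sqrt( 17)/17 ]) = [-6.28, - 6.2,-2, - 1, - 1/8,  sqrt( 17)/17,sqrt( 11 )/11,1, 5*E/13,E, E, pi, sqrt(10) , sqrt(13 ), sqrt( 19),5.22,6,9 * sqrt( 17) ]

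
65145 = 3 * 21715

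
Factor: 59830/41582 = 29915/20791 = 5^1*17^( - 1)*31^1*193^1*1223^(-1)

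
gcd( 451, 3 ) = 1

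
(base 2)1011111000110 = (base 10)6086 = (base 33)5je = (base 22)CCE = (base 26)902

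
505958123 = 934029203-428071080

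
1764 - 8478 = -6714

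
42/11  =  42/11 = 3.82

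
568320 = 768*740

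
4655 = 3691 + 964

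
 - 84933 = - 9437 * 9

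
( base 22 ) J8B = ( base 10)9383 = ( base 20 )1393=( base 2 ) 10010010100111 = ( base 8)22247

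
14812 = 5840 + 8972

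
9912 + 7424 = 17336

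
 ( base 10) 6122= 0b1011111101010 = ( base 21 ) DIB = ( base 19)GI4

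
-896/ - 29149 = 896/29149 = 0.03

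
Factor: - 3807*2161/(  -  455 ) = 8226927/455 = 3^4*5^( - 1 )*7^(-1)*13^(-1 ) * 47^1 * 2161^1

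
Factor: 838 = 2^1*419^1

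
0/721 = 0=0.00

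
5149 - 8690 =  - 3541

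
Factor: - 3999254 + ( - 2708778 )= -6708032 = -2^6*281^1*373^1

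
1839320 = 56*32845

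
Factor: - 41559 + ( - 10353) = -2^3*3^2*7^1*103^1 = - 51912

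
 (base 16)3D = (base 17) 3a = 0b111101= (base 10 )61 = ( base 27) 27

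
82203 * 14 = 1150842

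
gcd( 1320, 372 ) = 12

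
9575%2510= 2045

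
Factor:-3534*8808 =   -  2^4*3^2*19^1*31^1 * 367^1  =  -31127472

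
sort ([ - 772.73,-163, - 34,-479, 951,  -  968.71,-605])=[-968.71,-772.73 , - 605, - 479, - 163, - 34,951 ] 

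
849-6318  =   - 5469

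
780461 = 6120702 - 5340241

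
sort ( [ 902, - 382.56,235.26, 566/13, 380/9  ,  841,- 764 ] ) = [ - 764, - 382.56,  380/9, 566/13, 235.26,841, 902] 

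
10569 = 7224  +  3345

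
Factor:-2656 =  - 2^5*83^1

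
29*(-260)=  - 7540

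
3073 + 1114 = 4187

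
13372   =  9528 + 3844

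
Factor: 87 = 3^1*29^1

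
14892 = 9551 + 5341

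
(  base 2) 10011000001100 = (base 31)a46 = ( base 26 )eag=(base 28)CBO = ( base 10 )9740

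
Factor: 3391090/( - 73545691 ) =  - 2^1*5^1*31^1*97^ ( - 1 )*10939^1*758203^ ( - 1)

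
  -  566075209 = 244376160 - 810451369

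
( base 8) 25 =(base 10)21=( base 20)11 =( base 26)l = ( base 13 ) 18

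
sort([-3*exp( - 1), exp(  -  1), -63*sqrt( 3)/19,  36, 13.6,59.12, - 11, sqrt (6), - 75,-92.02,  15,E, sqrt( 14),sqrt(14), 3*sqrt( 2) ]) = [-92.02, - 75  , - 11,-63*sqrt(3)/19, - 3*exp(  -  1), exp(-1), sqrt( 6 ), E, sqrt(14 ), sqrt ( 14), 3*sqrt(2), 13.6, 15, 36,  59.12]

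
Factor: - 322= - 2^1*7^1 * 23^1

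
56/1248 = 7/156 = 0.04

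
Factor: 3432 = 2^3* 3^1* 11^1* 13^1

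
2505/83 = 2505/83 = 30.18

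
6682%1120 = 1082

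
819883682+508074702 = 1327958384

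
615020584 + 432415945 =1047436529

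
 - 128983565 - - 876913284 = 747929719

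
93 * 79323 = 7377039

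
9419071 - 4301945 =5117126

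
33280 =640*52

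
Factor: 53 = 53^1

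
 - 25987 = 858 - 26845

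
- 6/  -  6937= 6/6937  =  0.00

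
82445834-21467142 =60978692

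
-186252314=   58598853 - 244851167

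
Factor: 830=2^1 * 5^1*83^1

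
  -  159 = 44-203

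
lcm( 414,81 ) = 3726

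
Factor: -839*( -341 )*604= 2^2*11^1*31^1*151^1*839^1=172803796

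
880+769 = 1649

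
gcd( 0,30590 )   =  30590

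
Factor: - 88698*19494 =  - 1729078812 = - 2^2*3^4*19^2*14783^1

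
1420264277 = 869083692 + 551180585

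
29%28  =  1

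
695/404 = 1 + 291/404 = 1.72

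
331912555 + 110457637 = 442370192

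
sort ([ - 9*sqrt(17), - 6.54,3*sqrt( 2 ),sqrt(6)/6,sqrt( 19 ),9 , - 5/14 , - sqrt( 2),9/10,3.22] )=[ - 9*  sqrt(17 ), -6.54, - sqrt( 2),-5/14,sqrt( 6 )/6 , 9/10,3.22, 3 * sqrt(2),sqrt( 19), 9]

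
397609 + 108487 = 506096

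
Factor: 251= 251^1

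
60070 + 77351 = 137421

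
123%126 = 123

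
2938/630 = 1469/315 = 4.66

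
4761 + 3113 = 7874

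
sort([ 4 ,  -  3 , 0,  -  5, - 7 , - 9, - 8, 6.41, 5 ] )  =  [ - 9,-8, - 7, - 5, - 3, 0,4,5,6.41 ]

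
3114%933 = 315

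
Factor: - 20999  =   - 11^1  *23^1 * 83^1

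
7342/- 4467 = -2 + 1592/4467 = - 1.64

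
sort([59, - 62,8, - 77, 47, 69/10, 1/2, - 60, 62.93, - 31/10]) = [ - 77, - 62, - 60, - 31/10,1/2, 69/10,8, 47, 59, 62.93]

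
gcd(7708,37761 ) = 41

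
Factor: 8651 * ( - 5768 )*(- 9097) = 2^3 * 7^1* 11^1*41^1*103^1*211^1*827^1  =  453930911896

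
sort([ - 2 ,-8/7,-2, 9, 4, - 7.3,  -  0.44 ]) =[ - 7.3, - 2, - 2,  -  8/7, - 0.44, 4, 9]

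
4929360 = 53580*92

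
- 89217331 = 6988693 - 96206024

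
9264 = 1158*8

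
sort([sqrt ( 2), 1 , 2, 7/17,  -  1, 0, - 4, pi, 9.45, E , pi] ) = [ - 4, - 1, 0,7/17, 1,  sqrt( 2 ), 2, E, pi, pi, 9.45]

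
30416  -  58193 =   -  27777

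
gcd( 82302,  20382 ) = 258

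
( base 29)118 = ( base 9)1175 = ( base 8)1556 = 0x36e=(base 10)878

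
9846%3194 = 264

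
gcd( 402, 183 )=3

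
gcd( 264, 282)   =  6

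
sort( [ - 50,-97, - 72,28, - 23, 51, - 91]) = [ - 97, - 91, - 72, - 50, - 23,28,51 ]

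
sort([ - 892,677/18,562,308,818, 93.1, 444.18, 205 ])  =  [ - 892,677/18,93.1, 205,308, 444.18,562,818]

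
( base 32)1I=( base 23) 24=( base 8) 62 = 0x32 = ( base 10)50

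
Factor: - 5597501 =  - 7^1 * 13^1 * 61511^1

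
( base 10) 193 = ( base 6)521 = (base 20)9D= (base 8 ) 301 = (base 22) 8h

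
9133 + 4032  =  13165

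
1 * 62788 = 62788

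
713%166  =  49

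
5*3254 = 16270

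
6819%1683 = 87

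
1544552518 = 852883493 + 691669025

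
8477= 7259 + 1218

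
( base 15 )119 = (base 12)189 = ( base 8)371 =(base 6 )1053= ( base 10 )249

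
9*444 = 3996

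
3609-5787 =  - 2178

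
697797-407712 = 290085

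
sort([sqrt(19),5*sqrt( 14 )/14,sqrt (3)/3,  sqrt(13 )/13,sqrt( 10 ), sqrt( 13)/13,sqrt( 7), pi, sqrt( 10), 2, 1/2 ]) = [ sqrt( 13 ) /13, sqrt( 13)/13,1/2, sqrt( 3)/3,  5*sqrt (14 )/14,2, sqrt (7), pi,sqrt( 10), sqrt ( 10 ) , sqrt(19) ]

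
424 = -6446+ 6870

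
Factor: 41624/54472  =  473/619 = 11^1*43^1 * 619^( - 1)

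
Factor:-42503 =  - 19^1*2237^1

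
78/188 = 39/94=0.41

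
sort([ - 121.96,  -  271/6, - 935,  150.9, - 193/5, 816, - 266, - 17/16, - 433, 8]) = [ - 935, - 433, - 266, - 121.96,-271/6, - 193/5, - 17/16,8  ,  150.9, 816]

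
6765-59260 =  - 52495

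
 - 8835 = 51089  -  59924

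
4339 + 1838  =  6177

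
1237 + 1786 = 3023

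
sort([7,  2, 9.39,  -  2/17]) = [-2/17,2, 7, 9.39]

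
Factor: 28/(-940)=-7/235 = -5^( - 1) * 7^1*47^ (  -  1)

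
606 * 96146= 58264476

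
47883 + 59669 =107552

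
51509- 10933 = 40576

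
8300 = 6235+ 2065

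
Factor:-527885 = -5^1*71^1*1487^1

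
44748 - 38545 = 6203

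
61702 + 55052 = 116754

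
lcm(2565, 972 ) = 92340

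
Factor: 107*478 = 51146 =2^1*107^1*239^1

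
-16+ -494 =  - 510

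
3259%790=99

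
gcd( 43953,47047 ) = 91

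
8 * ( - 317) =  - 2536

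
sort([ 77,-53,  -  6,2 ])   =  [ - 53,-6 , 2,77]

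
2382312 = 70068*34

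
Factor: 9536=2^6 * 149^1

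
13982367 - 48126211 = - 34143844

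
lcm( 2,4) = 4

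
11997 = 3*3999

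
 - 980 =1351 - 2331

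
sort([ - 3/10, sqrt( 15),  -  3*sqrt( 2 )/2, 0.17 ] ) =[ - 3 * sqrt( 2 )/2,  -  3/10, 0.17, sqrt( 15) ] 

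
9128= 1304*7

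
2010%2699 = 2010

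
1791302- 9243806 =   -  7452504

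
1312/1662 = 656/831 =0.79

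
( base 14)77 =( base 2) 1101001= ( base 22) 4H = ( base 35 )30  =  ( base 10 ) 105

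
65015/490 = 13003/98 = 132.68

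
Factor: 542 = 2^1*271^1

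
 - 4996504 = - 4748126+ - 248378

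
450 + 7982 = 8432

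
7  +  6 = 13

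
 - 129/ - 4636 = 129/4636  =  0.03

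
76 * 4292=326192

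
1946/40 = 48 + 13/20 = 48.65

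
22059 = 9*2451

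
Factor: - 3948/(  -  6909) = 4/7 = 2^2*7^( - 1) 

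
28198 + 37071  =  65269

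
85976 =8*10747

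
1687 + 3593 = 5280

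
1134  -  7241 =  - 6107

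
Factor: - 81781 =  - 7^2*1669^1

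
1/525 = 1/525= 0.00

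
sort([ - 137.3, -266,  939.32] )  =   [-266, - 137.3, 939.32 ] 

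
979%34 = 27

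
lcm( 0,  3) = 0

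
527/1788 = 527/1788 = 0.29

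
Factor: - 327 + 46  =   -281  =  - 281^1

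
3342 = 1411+1931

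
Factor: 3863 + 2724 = 7^1 * 941^1 = 6587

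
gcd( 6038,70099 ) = 1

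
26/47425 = 26/47425=0.00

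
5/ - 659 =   -  5/659 = - 0.01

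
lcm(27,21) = 189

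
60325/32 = 60325/32 = 1885.16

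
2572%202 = 148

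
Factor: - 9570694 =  - 2^1*7^1*17^1*40213^1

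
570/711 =190/237 = 0.80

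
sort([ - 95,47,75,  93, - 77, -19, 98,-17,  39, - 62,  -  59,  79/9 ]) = [-95, - 77, - 62, - 59, - 19, - 17 , 79/9,  39, 47,75  ,  93,98 ] 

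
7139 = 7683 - 544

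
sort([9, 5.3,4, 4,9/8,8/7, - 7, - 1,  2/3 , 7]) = [ - 7, -1 , 2/3, 9/8 , 8/7 , 4, 4 , 5.3 , 7,9] 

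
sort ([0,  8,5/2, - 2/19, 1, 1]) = [ - 2/19, 0, 1,1, 5/2 , 8]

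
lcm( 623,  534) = 3738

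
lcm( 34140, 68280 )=68280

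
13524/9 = 1502 + 2/3  =  1502.67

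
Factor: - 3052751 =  - 13^1*449^1*523^1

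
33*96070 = 3170310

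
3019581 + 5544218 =8563799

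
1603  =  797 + 806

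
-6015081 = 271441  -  6286522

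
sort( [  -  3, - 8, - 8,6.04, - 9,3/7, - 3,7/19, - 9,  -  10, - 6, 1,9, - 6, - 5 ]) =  [ - 10, - 9, - 9 ,  -  8, - 8, - 6, - 6,-5,-3, - 3,7/19,3/7,1, 6.04,9]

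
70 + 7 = 77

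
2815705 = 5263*535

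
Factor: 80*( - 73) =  - 2^4*5^1*73^1 = - 5840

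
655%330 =325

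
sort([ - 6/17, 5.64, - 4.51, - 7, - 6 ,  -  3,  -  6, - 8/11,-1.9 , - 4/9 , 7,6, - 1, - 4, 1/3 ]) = [ - 7, - 6,  -  6, - 4.51,-4,-3, - 1.9  , - 1,  -  8/11, - 4/9,  -  6/17,1/3,  5.64,6,7]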